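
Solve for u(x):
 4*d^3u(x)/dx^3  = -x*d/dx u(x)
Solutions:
 u(x) = C1 + Integral(C2*airyai(-2^(1/3)*x/2) + C3*airybi(-2^(1/3)*x/2), x)


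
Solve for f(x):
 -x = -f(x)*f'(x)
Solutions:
 f(x) = -sqrt(C1 + x^2)
 f(x) = sqrt(C1 + x^2)


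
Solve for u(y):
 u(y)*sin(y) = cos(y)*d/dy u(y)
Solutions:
 u(y) = C1/cos(y)


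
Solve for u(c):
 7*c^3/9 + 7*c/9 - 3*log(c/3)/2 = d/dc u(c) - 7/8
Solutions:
 u(c) = C1 + 7*c^4/36 + 7*c^2/18 - 3*c*log(c)/2 + 3*c*log(3)/2 + 19*c/8


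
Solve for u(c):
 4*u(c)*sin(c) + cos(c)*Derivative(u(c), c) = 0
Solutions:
 u(c) = C1*cos(c)^4


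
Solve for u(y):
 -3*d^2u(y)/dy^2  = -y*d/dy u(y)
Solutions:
 u(y) = C1 + C2*erfi(sqrt(6)*y/6)


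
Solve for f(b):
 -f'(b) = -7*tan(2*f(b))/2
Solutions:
 f(b) = -asin(C1*exp(7*b))/2 + pi/2
 f(b) = asin(C1*exp(7*b))/2


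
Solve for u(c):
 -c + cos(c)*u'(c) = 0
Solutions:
 u(c) = C1 + Integral(c/cos(c), c)


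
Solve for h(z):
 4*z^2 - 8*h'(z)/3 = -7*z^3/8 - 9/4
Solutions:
 h(z) = C1 + 21*z^4/256 + z^3/2 + 27*z/32


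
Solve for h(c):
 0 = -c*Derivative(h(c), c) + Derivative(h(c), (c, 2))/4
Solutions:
 h(c) = C1 + C2*erfi(sqrt(2)*c)


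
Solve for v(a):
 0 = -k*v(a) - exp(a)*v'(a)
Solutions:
 v(a) = C1*exp(k*exp(-a))


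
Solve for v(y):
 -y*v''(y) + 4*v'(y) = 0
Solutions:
 v(y) = C1 + C2*y^5


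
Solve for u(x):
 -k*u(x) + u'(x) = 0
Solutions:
 u(x) = C1*exp(k*x)


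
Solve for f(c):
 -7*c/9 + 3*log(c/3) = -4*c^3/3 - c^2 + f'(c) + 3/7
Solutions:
 f(c) = C1 + c^4/3 + c^3/3 - 7*c^2/18 + 3*c*log(c) - 24*c/7 - 3*c*log(3)


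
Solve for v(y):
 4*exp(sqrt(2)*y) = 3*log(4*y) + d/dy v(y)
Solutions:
 v(y) = C1 - 3*y*log(y) + 3*y*(1 - 2*log(2)) + 2*sqrt(2)*exp(sqrt(2)*y)


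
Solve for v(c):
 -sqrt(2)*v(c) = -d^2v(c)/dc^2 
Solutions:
 v(c) = C1*exp(-2^(1/4)*c) + C2*exp(2^(1/4)*c)


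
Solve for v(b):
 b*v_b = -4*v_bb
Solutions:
 v(b) = C1 + C2*erf(sqrt(2)*b/4)


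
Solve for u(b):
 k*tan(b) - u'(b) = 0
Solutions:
 u(b) = C1 - k*log(cos(b))


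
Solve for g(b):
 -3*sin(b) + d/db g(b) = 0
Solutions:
 g(b) = C1 - 3*cos(b)


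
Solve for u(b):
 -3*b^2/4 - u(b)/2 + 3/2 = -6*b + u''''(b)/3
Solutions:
 u(b) = -3*b^2/2 + 12*b + (C1*sin(6^(1/4)*b/2) + C2*cos(6^(1/4)*b/2))*exp(-6^(1/4)*b/2) + (C3*sin(6^(1/4)*b/2) + C4*cos(6^(1/4)*b/2))*exp(6^(1/4)*b/2) + 3


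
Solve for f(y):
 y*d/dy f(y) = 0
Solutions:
 f(y) = C1


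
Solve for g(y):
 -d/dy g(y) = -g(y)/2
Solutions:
 g(y) = C1*exp(y/2)


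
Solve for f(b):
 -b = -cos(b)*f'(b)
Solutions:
 f(b) = C1 + Integral(b/cos(b), b)


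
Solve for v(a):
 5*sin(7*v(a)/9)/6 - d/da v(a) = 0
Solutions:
 -5*a/6 + 9*log(cos(7*v(a)/9) - 1)/14 - 9*log(cos(7*v(a)/9) + 1)/14 = C1


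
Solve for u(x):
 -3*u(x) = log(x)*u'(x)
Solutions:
 u(x) = C1*exp(-3*li(x))


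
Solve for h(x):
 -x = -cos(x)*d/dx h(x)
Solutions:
 h(x) = C1 + Integral(x/cos(x), x)


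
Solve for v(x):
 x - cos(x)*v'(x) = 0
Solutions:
 v(x) = C1 + Integral(x/cos(x), x)


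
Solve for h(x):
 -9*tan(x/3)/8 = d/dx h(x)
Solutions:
 h(x) = C1 + 27*log(cos(x/3))/8


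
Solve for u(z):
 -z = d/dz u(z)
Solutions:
 u(z) = C1 - z^2/2


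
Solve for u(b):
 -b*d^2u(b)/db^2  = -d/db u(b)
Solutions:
 u(b) = C1 + C2*b^2


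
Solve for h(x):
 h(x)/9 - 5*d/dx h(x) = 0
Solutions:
 h(x) = C1*exp(x/45)


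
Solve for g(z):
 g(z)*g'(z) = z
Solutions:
 g(z) = -sqrt(C1 + z^2)
 g(z) = sqrt(C1 + z^2)


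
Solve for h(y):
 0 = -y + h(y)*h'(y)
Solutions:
 h(y) = -sqrt(C1 + y^2)
 h(y) = sqrt(C1 + y^2)


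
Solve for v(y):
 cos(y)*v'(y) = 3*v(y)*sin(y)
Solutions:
 v(y) = C1/cos(y)^3


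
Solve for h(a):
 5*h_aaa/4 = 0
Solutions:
 h(a) = C1 + C2*a + C3*a^2


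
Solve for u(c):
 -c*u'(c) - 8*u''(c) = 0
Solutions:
 u(c) = C1 + C2*erf(c/4)


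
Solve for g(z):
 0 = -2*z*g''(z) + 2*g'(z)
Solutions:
 g(z) = C1 + C2*z^2


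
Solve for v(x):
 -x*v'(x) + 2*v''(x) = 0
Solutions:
 v(x) = C1 + C2*erfi(x/2)


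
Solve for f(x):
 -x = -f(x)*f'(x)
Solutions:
 f(x) = -sqrt(C1 + x^2)
 f(x) = sqrt(C1 + x^2)


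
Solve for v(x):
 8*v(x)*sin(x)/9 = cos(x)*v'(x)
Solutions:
 v(x) = C1/cos(x)^(8/9)


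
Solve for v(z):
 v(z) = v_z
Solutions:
 v(z) = C1*exp(z)


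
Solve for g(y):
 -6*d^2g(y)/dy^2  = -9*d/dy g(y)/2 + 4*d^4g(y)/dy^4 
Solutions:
 g(y) = C1 + C2*exp(2^(1/3)*y*(-2^(1/3)*(9 + sqrt(113))^(1/3) + 4/(9 + sqrt(113))^(1/3))/8)*sin(2^(1/3)*sqrt(3)*y*(4/(9 + sqrt(113))^(1/3) + 2^(1/3)*(9 + sqrt(113))^(1/3))/8) + C3*exp(2^(1/3)*y*(-2^(1/3)*(9 + sqrt(113))^(1/3) + 4/(9 + sqrt(113))^(1/3))/8)*cos(2^(1/3)*sqrt(3)*y*(4/(9 + sqrt(113))^(1/3) + 2^(1/3)*(9 + sqrt(113))^(1/3))/8) + C4*exp(2^(1/3)*y*(-1/(9 + sqrt(113))^(1/3) + 2^(1/3)*(9 + sqrt(113))^(1/3)/4))


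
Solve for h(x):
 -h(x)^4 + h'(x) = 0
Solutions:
 h(x) = (-1/(C1 + 3*x))^(1/3)
 h(x) = (-1/(C1 + x))^(1/3)*(-3^(2/3) - 3*3^(1/6)*I)/6
 h(x) = (-1/(C1 + x))^(1/3)*(-3^(2/3) + 3*3^(1/6)*I)/6


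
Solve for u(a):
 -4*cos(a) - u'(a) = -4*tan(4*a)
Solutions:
 u(a) = C1 - log(cos(4*a)) - 4*sin(a)


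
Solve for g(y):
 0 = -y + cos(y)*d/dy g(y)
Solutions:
 g(y) = C1 + Integral(y/cos(y), y)


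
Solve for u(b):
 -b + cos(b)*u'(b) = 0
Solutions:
 u(b) = C1 + Integral(b/cos(b), b)


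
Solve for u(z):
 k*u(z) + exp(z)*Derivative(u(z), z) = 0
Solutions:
 u(z) = C1*exp(k*exp(-z))


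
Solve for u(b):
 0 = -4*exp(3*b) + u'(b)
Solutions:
 u(b) = C1 + 4*exp(3*b)/3


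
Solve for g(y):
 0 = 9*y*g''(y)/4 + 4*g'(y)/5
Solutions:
 g(y) = C1 + C2*y^(29/45)


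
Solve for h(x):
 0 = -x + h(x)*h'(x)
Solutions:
 h(x) = -sqrt(C1 + x^2)
 h(x) = sqrt(C1 + x^2)


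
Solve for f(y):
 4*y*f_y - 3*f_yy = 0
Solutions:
 f(y) = C1 + C2*erfi(sqrt(6)*y/3)


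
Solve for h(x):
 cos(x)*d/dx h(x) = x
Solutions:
 h(x) = C1 + Integral(x/cos(x), x)


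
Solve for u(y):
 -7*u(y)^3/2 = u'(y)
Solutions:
 u(y) = -sqrt(-1/(C1 - 7*y))
 u(y) = sqrt(-1/(C1 - 7*y))


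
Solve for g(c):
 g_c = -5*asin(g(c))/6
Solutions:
 Integral(1/asin(_y), (_y, g(c))) = C1 - 5*c/6


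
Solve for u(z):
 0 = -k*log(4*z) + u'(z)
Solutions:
 u(z) = C1 + k*z*log(z) - k*z + k*z*log(4)


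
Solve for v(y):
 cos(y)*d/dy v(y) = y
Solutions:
 v(y) = C1 + Integral(y/cos(y), y)


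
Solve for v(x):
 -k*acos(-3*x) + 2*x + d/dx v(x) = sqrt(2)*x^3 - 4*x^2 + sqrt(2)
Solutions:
 v(x) = C1 + k*(x*acos(-3*x) + sqrt(1 - 9*x^2)/3) + sqrt(2)*x^4/4 - 4*x^3/3 - x^2 + sqrt(2)*x


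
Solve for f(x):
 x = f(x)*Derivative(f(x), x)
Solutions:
 f(x) = -sqrt(C1 + x^2)
 f(x) = sqrt(C1 + x^2)


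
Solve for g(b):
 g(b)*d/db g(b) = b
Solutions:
 g(b) = -sqrt(C1 + b^2)
 g(b) = sqrt(C1 + b^2)


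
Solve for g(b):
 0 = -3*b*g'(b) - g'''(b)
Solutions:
 g(b) = C1 + Integral(C2*airyai(-3^(1/3)*b) + C3*airybi(-3^(1/3)*b), b)


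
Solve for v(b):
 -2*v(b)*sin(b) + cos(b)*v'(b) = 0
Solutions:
 v(b) = C1/cos(b)^2


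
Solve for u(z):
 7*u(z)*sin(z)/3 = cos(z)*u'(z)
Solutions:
 u(z) = C1/cos(z)^(7/3)


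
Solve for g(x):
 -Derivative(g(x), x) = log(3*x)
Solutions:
 g(x) = C1 - x*log(x) - x*log(3) + x


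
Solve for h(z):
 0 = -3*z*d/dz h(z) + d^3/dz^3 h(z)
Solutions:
 h(z) = C1 + Integral(C2*airyai(3^(1/3)*z) + C3*airybi(3^(1/3)*z), z)


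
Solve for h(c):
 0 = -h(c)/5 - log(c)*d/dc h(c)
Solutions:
 h(c) = C1*exp(-li(c)/5)


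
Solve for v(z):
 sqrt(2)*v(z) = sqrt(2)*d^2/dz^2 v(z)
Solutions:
 v(z) = C1*exp(-z) + C2*exp(z)


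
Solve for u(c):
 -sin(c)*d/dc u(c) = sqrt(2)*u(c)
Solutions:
 u(c) = C1*(cos(c) + 1)^(sqrt(2)/2)/(cos(c) - 1)^(sqrt(2)/2)


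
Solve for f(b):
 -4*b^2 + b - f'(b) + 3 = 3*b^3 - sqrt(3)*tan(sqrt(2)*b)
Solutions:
 f(b) = C1 - 3*b^4/4 - 4*b^3/3 + b^2/2 + 3*b - sqrt(6)*log(cos(sqrt(2)*b))/2


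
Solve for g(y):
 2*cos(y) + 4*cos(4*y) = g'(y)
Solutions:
 g(y) = C1 + 2*sin(y) + sin(4*y)


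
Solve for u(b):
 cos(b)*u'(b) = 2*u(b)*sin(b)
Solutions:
 u(b) = C1/cos(b)^2


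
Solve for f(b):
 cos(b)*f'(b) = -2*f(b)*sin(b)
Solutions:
 f(b) = C1*cos(b)^2


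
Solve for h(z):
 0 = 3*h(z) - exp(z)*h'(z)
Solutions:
 h(z) = C1*exp(-3*exp(-z))


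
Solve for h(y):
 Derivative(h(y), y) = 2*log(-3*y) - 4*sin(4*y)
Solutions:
 h(y) = C1 + 2*y*log(-y) - 2*y + 2*y*log(3) + cos(4*y)


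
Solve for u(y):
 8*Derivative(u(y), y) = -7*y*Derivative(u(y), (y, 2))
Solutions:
 u(y) = C1 + C2/y^(1/7)


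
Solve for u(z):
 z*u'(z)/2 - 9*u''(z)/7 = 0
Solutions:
 u(z) = C1 + C2*erfi(sqrt(7)*z/6)


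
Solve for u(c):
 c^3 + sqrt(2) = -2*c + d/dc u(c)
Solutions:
 u(c) = C1 + c^4/4 + c^2 + sqrt(2)*c


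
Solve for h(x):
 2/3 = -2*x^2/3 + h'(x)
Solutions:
 h(x) = C1 + 2*x^3/9 + 2*x/3


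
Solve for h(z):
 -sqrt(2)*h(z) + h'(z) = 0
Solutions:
 h(z) = C1*exp(sqrt(2)*z)


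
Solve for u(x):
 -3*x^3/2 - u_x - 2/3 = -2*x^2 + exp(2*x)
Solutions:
 u(x) = C1 - 3*x^4/8 + 2*x^3/3 - 2*x/3 - exp(2*x)/2


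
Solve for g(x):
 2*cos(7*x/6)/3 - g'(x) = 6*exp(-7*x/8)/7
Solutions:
 g(x) = C1 + 4*sin(7*x/6)/7 + 48*exp(-7*x/8)/49


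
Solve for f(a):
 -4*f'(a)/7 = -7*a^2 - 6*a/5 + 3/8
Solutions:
 f(a) = C1 + 49*a^3/12 + 21*a^2/20 - 21*a/32


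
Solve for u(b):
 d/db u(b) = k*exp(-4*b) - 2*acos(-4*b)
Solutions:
 u(b) = C1 - 2*b*acos(-4*b) - k*exp(-4*b)/4 - sqrt(1 - 16*b^2)/2


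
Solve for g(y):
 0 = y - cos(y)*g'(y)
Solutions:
 g(y) = C1 + Integral(y/cos(y), y)


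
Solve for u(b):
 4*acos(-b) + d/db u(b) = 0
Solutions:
 u(b) = C1 - 4*b*acos(-b) - 4*sqrt(1 - b^2)


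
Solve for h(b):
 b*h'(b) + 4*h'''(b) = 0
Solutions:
 h(b) = C1 + Integral(C2*airyai(-2^(1/3)*b/2) + C3*airybi(-2^(1/3)*b/2), b)


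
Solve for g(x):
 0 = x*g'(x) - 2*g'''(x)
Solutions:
 g(x) = C1 + Integral(C2*airyai(2^(2/3)*x/2) + C3*airybi(2^(2/3)*x/2), x)


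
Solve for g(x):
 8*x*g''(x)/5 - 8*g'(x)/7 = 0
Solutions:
 g(x) = C1 + C2*x^(12/7)


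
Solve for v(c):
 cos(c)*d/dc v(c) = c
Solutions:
 v(c) = C1 + Integral(c/cos(c), c)


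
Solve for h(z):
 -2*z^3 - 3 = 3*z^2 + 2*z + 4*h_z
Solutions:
 h(z) = C1 - z^4/8 - z^3/4 - z^2/4 - 3*z/4


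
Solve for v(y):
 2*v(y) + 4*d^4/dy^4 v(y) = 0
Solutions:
 v(y) = (C1*sin(2^(1/4)*y/2) + C2*cos(2^(1/4)*y/2))*exp(-2^(1/4)*y/2) + (C3*sin(2^(1/4)*y/2) + C4*cos(2^(1/4)*y/2))*exp(2^(1/4)*y/2)


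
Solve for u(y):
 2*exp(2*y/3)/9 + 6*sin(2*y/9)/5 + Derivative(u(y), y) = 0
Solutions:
 u(y) = C1 - exp(2*y/3)/3 + 27*cos(2*y/9)/5


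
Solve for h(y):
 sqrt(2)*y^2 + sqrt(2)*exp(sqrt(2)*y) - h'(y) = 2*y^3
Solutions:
 h(y) = C1 - y^4/2 + sqrt(2)*y^3/3 + exp(sqrt(2)*y)


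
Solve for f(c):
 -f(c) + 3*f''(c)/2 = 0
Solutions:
 f(c) = C1*exp(-sqrt(6)*c/3) + C2*exp(sqrt(6)*c/3)


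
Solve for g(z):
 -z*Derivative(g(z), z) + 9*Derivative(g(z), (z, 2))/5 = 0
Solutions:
 g(z) = C1 + C2*erfi(sqrt(10)*z/6)


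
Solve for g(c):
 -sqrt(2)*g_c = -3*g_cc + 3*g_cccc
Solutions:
 g(c) = C1 + C2*exp(2^(1/6)*3^(1/3)*c*(2*3^(1/3)/(sqrt(3) + 3)^(1/3) + 2^(2/3)*(sqrt(3) + 3)^(1/3))/12)*sin(6^(1/6)*c*(-6^(2/3)*(sqrt(3) + 3)^(1/3) + 6/(sqrt(3) + 3)^(1/3))/12) + C3*exp(2^(1/6)*3^(1/3)*c*(2*3^(1/3)/(sqrt(3) + 3)^(1/3) + 2^(2/3)*(sqrt(3) + 3)^(1/3))/12)*cos(6^(1/6)*c*(-6^(2/3)*(sqrt(3) + 3)^(1/3) + 6/(sqrt(3) + 3)^(1/3))/12) + C4*exp(-2^(1/6)*3^(1/3)*c*(2*3^(1/3)/(sqrt(3) + 3)^(1/3) + 2^(2/3)*(sqrt(3) + 3)^(1/3))/6)


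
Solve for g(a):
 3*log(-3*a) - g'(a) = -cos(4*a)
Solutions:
 g(a) = C1 + 3*a*log(-a) - 3*a + 3*a*log(3) + sin(4*a)/4


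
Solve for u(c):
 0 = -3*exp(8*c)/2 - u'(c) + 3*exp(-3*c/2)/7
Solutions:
 u(c) = C1 - 3*exp(8*c)/16 - 2*exp(-3*c/2)/7


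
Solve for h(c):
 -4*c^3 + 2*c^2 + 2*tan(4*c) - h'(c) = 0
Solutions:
 h(c) = C1 - c^4 + 2*c^3/3 - log(cos(4*c))/2


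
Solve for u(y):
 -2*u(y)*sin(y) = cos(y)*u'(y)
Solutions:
 u(y) = C1*cos(y)^2


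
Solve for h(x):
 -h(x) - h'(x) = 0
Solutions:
 h(x) = C1*exp(-x)


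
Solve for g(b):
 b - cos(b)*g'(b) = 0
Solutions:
 g(b) = C1 + Integral(b/cos(b), b)


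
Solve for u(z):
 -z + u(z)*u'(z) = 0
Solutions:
 u(z) = -sqrt(C1 + z^2)
 u(z) = sqrt(C1 + z^2)


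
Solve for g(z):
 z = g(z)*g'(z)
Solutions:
 g(z) = -sqrt(C1 + z^2)
 g(z) = sqrt(C1 + z^2)


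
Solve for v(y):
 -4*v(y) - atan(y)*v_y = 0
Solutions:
 v(y) = C1*exp(-4*Integral(1/atan(y), y))


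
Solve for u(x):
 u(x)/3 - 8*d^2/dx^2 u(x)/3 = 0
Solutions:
 u(x) = C1*exp(-sqrt(2)*x/4) + C2*exp(sqrt(2)*x/4)


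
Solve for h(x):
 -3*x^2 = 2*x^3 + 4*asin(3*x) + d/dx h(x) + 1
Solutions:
 h(x) = C1 - x^4/2 - x^3 - 4*x*asin(3*x) - x - 4*sqrt(1 - 9*x^2)/3


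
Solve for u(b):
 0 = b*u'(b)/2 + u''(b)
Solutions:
 u(b) = C1 + C2*erf(b/2)


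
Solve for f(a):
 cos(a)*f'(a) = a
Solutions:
 f(a) = C1 + Integral(a/cos(a), a)


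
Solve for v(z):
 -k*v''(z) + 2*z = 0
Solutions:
 v(z) = C1 + C2*z + z^3/(3*k)


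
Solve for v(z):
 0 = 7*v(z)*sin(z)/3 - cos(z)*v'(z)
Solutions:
 v(z) = C1/cos(z)^(7/3)


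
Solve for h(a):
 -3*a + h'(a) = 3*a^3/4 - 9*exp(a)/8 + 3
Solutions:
 h(a) = C1 + 3*a^4/16 + 3*a^2/2 + 3*a - 9*exp(a)/8


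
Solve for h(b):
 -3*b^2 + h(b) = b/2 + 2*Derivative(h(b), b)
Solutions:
 h(b) = C1*exp(b/2) + 3*b^2 + 25*b/2 + 25


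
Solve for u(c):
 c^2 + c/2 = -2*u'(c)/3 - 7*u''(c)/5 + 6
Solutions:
 u(c) = C1 + C2*exp(-10*c/21) - c^3/2 + 111*c^2/40 - 531*c/200


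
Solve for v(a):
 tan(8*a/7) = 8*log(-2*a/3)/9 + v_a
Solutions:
 v(a) = C1 - 8*a*log(-a)/9 - 8*a*log(2)/9 + 8*a/9 + 8*a*log(3)/9 - 7*log(cos(8*a/7))/8


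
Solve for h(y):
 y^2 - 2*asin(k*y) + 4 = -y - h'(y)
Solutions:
 h(y) = C1 - y^3/3 - y^2/2 - 4*y + 2*Piecewise((y*asin(k*y) + sqrt(-k^2*y^2 + 1)/k, Ne(k, 0)), (0, True))


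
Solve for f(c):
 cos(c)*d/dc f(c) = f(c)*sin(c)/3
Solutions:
 f(c) = C1/cos(c)^(1/3)


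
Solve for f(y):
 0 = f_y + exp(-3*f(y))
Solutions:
 f(y) = log(C1 - 3*y)/3
 f(y) = log((-3^(1/3) - 3^(5/6)*I)*(C1 - y)^(1/3)/2)
 f(y) = log((-3^(1/3) + 3^(5/6)*I)*(C1 - y)^(1/3)/2)


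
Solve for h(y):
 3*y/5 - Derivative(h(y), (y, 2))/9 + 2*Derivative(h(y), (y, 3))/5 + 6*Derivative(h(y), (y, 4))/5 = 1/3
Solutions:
 h(y) = C1 + C2*y + C3*exp(y*(-3 + sqrt(39))/18) + C4*exp(-y*(3 + sqrt(39))/18) + 9*y^3/10 + 411*y^2/50


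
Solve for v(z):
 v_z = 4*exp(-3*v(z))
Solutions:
 v(z) = log(C1 + 12*z)/3
 v(z) = log((-3^(1/3) - 3^(5/6)*I)*(C1 + 4*z)^(1/3)/2)
 v(z) = log((-3^(1/3) + 3^(5/6)*I)*(C1 + 4*z)^(1/3)/2)


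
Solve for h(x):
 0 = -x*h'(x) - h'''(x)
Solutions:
 h(x) = C1 + Integral(C2*airyai(-x) + C3*airybi(-x), x)


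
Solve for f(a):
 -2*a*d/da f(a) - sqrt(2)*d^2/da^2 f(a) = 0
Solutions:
 f(a) = C1 + C2*erf(2^(3/4)*a/2)


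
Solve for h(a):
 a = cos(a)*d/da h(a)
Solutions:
 h(a) = C1 + Integral(a/cos(a), a)


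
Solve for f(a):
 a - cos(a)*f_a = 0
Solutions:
 f(a) = C1 + Integral(a/cos(a), a)


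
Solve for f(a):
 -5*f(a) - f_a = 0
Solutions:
 f(a) = C1*exp(-5*a)


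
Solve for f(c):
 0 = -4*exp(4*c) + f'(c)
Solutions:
 f(c) = C1 + exp(4*c)


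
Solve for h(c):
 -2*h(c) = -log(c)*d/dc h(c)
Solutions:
 h(c) = C1*exp(2*li(c))


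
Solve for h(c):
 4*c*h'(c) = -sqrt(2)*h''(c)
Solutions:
 h(c) = C1 + C2*erf(2^(1/4)*c)


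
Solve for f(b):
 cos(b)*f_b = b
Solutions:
 f(b) = C1 + Integral(b/cos(b), b)


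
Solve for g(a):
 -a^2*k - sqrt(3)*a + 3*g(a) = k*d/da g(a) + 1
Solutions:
 g(a) = C1*exp(3*a/k) + a^2*k/3 + 2*a*k^2/9 + sqrt(3)*a/3 + 2*k^3/27 + sqrt(3)*k/9 + 1/3


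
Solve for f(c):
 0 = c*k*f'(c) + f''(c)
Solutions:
 f(c) = Piecewise((-sqrt(2)*sqrt(pi)*C1*erf(sqrt(2)*c*sqrt(k)/2)/(2*sqrt(k)) - C2, (k > 0) | (k < 0)), (-C1*c - C2, True))


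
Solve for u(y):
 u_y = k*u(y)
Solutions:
 u(y) = C1*exp(k*y)


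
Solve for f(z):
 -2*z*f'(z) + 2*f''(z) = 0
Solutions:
 f(z) = C1 + C2*erfi(sqrt(2)*z/2)


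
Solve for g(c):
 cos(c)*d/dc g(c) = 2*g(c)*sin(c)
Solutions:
 g(c) = C1/cos(c)^2


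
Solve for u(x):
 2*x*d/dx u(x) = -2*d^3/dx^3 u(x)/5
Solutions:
 u(x) = C1 + Integral(C2*airyai(-5^(1/3)*x) + C3*airybi(-5^(1/3)*x), x)


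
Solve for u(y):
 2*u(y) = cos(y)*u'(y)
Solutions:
 u(y) = C1*(sin(y) + 1)/(sin(y) - 1)


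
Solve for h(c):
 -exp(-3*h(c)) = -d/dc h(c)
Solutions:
 h(c) = log(C1 + 3*c)/3
 h(c) = log((-3^(1/3) - 3^(5/6)*I)*(C1 + c)^(1/3)/2)
 h(c) = log((-3^(1/3) + 3^(5/6)*I)*(C1 + c)^(1/3)/2)


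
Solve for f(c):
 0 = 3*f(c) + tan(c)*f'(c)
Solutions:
 f(c) = C1/sin(c)^3


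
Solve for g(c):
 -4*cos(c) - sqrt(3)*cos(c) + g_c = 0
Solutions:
 g(c) = C1 + sqrt(3)*sin(c) + 4*sin(c)


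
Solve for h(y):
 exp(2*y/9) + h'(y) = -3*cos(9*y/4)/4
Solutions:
 h(y) = C1 - 9*exp(2*y/9)/2 - sin(9*y/4)/3


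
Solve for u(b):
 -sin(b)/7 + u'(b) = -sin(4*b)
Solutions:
 u(b) = C1 - cos(b)/7 + cos(4*b)/4


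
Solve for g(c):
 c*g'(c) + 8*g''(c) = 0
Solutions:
 g(c) = C1 + C2*erf(c/4)


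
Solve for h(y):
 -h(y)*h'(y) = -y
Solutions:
 h(y) = -sqrt(C1 + y^2)
 h(y) = sqrt(C1 + y^2)


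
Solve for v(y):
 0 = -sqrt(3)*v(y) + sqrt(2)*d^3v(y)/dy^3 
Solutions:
 v(y) = C3*exp(2^(5/6)*3^(1/6)*y/2) + (C1*sin(2^(5/6)*3^(2/3)*y/4) + C2*cos(2^(5/6)*3^(2/3)*y/4))*exp(-2^(5/6)*3^(1/6)*y/4)


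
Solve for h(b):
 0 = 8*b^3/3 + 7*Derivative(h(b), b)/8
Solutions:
 h(b) = C1 - 16*b^4/21


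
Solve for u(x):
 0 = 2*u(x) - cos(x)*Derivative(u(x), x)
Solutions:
 u(x) = C1*(sin(x) + 1)/(sin(x) - 1)


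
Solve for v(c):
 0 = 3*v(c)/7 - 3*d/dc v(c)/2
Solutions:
 v(c) = C1*exp(2*c/7)


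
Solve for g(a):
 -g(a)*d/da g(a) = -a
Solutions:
 g(a) = -sqrt(C1 + a^2)
 g(a) = sqrt(C1 + a^2)


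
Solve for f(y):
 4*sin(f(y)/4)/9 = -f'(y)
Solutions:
 4*y/9 + 2*log(cos(f(y)/4) - 1) - 2*log(cos(f(y)/4) + 1) = C1


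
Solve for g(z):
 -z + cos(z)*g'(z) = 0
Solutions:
 g(z) = C1 + Integral(z/cos(z), z)


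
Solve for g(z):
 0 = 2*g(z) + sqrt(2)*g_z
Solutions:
 g(z) = C1*exp(-sqrt(2)*z)


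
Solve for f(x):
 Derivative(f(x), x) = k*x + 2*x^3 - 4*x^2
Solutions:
 f(x) = C1 + k*x^2/2 + x^4/2 - 4*x^3/3


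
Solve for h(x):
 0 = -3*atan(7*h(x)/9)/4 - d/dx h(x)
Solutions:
 Integral(1/atan(7*_y/9), (_y, h(x))) = C1 - 3*x/4


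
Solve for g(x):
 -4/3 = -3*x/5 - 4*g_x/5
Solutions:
 g(x) = C1 - 3*x^2/8 + 5*x/3


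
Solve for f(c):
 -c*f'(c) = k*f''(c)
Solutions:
 f(c) = C1 + C2*sqrt(k)*erf(sqrt(2)*c*sqrt(1/k)/2)


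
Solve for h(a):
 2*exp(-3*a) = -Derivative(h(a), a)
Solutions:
 h(a) = C1 + 2*exp(-3*a)/3


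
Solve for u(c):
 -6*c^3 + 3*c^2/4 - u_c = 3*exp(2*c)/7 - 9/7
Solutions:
 u(c) = C1 - 3*c^4/2 + c^3/4 + 9*c/7 - 3*exp(2*c)/14


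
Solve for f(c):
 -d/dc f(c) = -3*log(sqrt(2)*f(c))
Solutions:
 -2*Integral(1/(2*log(_y) + log(2)), (_y, f(c)))/3 = C1 - c


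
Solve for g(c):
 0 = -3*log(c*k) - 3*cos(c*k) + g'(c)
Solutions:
 g(c) = C1 + 3*c*log(c*k) - 3*c + 3*Piecewise((sin(c*k)/k, Ne(k, 0)), (c, True))


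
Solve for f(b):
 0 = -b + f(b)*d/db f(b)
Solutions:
 f(b) = -sqrt(C1 + b^2)
 f(b) = sqrt(C1 + b^2)


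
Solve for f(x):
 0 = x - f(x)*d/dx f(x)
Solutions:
 f(x) = -sqrt(C1 + x^2)
 f(x) = sqrt(C1 + x^2)


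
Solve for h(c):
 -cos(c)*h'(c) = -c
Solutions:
 h(c) = C1 + Integral(c/cos(c), c)


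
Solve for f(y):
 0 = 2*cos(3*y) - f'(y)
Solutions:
 f(y) = C1 + 2*sin(3*y)/3


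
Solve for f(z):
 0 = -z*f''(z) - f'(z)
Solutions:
 f(z) = C1 + C2*log(z)


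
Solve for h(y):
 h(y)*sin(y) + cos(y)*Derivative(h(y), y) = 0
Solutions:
 h(y) = C1*cos(y)


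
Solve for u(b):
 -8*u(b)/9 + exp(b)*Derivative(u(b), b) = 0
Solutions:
 u(b) = C1*exp(-8*exp(-b)/9)


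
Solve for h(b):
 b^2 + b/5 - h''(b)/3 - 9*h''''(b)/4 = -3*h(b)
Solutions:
 h(b) = C1*exp(-sqrt(6)*b*sqrt(-1 + 2*sqrt(61))/9) + C2*exp(sqrt(6)*b*sqrt(-1 + 2*sqrt(61))/9) + C3*sin(sqrt(6)*b*sqrt(1 + 2*sqrt(61))/9) + C4*cos(sqrt(6)*b*sqrt(1 + 2*sqrt(61))/9) - b^2/3 - b/15 - 2/27


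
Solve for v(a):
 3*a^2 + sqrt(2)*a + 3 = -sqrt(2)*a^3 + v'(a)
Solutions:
 v(a) = C1 + sqrt(2)*a^4/4 + a^3 + sqrt(2)*a^2/2 + 3*a


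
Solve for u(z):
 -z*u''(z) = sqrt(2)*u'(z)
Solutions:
 u(z) = C1 + C2*z^(1 - sqrt(2))


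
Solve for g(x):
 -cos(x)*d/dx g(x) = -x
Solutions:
 g(x) = C1 + Integral(x/cos(x), x)


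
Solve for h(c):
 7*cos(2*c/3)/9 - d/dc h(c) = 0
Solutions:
 h(c) = C1 + 7*sin(2*c/3)/6


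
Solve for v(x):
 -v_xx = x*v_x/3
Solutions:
 v(x) = C1 + C2*erf(sqrt(6)*x/6)


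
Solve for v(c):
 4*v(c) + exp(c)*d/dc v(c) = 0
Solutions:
 v(c) = C1*exp(4*exp(-c))


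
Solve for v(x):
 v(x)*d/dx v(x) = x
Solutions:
 v(x) = -sqrt(C1 + x^2)
 v(x) = sqrt(C1 + x^2)


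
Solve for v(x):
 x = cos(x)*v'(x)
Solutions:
 v(x) = C1 + Integral(x/cos(x), x)


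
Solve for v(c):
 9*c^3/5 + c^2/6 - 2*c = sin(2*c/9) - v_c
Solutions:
 v(c) = C1 - 9*c^4/20 - c^3/18 + c^2 - 9*cos(2*c/9)/2


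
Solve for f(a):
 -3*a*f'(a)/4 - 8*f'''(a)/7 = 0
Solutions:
 f(a) = C1 + Integral(C2*airyai(-42^(1/3)*a/4) + C3*airybi(-42^(1/3)*a/4), a)


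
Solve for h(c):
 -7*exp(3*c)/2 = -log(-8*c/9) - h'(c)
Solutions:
 h(c) = C1 - c*log(-c) + c*(-3*log(2) + 1 + 2*log(3)) + 7*exp(3*c)/6


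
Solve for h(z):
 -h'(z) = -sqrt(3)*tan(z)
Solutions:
 h(z) = C1 - sqrt(3)*log(cos(z))


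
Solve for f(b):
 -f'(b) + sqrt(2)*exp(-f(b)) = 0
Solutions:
 f(b) = log(C1 + sqrt(2)*b)


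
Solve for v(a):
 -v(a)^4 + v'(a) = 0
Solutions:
 v(a) = (-1/(C1 + 3*a))^(1/3)
 v(a) = (-1/(C1 + a))^(1/3)*(-3^(2/3) - 3*3^(1/6)*I)/6
 v(a) = (-1/(C1 + a))^(1/3)*(-3^(2/3) + 3*3^(1/6)*I)/6


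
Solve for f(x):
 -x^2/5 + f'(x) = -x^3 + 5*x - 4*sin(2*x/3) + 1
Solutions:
 f(x) = C1 - x^4/4 + x^3/15 + 5*x^2/2 + x + 6*cos(2*x/3)


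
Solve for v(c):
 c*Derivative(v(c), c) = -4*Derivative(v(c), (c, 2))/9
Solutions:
 v(c) = C1 + C2*erf(3*sqrt(2)*c/4)


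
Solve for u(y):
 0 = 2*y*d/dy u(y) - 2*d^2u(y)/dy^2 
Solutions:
 u(y) = C1 + C2*erfi(sqrt(2)*y/2)


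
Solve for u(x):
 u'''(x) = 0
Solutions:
 u(x) = C1 + C2*x + C3*x^2


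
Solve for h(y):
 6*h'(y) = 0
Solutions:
 h(y) = C1


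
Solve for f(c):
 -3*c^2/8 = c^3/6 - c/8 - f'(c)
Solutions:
 f(c) = C1 + c^4/24 + c^3/8 - c^2/16


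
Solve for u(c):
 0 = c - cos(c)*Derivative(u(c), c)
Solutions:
 u(c) = C1 + Integral(c/cos(c), c)


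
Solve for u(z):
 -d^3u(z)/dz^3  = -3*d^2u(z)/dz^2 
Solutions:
 u(z) = C1 + C2*z + C3*exp(3*z)


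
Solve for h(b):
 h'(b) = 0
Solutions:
 h(b) = C1


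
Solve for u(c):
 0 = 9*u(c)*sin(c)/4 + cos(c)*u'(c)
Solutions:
 u(c) = C1*cos(c)^(9/4)


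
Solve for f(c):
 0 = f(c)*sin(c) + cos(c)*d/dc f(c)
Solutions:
 f(c) = C1*cos(c)


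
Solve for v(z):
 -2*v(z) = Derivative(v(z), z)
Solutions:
 v(z) = C1*exp(-2*z)


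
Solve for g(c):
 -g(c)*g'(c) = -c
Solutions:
 g(c) = -sqrt(C1 + c^2)
 g(c) = sqrt(C1 + c^2)


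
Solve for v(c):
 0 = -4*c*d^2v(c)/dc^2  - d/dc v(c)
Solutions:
 v(c) = C1 + C2*c^(3/4)


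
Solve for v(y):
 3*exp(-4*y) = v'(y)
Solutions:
 v(y) = C1 - 3*exp(-4*y)/4


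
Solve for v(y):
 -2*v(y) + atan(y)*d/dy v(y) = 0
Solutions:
 v(y) = C1*exp(2*Integral(1/atan(y), y))


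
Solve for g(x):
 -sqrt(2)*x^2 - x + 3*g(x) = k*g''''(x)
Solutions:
 g(x) = C1*exp(-3^(1/4)*x*(1/k)^(1/4)) + C2*exp(3^(1/4)*x*(1/k)^(1/4)) + C3*exp(-3^(1/4)*I*x*(1/k)^(1/4)) + C4*exp(3^(1/4)*I*x*(1/k)^(1/4)) + sqrt(2)*x^2/3 + x/3


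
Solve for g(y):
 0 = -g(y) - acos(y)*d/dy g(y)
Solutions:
 g(y) = C1*exp(-Integral(1/acos(y), y))


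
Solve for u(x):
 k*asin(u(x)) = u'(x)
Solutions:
 Integral(1/asin(_y), (_y, u(x))) = C1 + k*x


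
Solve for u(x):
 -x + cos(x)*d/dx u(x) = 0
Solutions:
 u(x) = C1 + Integral(x/cos(x), x)


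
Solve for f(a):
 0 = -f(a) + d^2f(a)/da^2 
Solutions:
 f(a) = C1*exp(-a) + C2*exp(a)


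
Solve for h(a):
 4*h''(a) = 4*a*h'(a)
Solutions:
 h(a) = C1 + C2*erfi(sqrt(2)*a/2)


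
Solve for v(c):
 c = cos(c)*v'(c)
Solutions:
 v(c) = C1 + Integral(c/cos(c), c)


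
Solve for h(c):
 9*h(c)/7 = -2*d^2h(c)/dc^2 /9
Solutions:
 h(c) = C1*sin(9*sqrt(14)*c/14) + C2*cos(9*sqrt(14)*c/14)


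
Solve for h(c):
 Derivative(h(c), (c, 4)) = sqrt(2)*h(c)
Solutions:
 h(c) = C1*exp(-2^(1/8)*c) + C2*exp(2^(1/8)*c) + C3*sin(2^(1/8)*c) + C4*cos(2^(1/8)*c)


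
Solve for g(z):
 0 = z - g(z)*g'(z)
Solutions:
 g(z) = -sqrt(C1 + z^2)
 g(z) = sqrt(C1 + z^2)


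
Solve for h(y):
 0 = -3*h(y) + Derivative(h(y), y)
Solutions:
 h(y) = C1*exp(3*y)


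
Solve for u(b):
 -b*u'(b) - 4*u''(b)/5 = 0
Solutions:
 u(b) = C1 + C2*erf(sqrt(10)*b/4)


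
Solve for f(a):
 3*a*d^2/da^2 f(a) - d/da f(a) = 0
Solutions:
 f(a) = C1 + C2*a^(4/3)


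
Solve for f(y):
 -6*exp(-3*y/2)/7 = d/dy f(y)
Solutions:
 f(y) = C1 + 4*exp(-3*y/2)/7


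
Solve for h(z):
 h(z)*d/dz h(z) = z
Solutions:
 h(z) = -sqrt(C1 + z^2)
 h(z) = sqrt(C1 + z^2)


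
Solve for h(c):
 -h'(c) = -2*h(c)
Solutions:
 h(c) = C1*exp(2*c)


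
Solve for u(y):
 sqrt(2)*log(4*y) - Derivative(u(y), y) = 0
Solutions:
 u(y) = C1 + sqrt(2)*y*log(y) - sqrt(2)*y + 2*sqrt(2)*y*log(2)


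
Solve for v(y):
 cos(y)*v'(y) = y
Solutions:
 v(y) = C1 + Integral(y/cos(y), y)


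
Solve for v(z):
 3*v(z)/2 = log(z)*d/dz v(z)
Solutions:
 v(z) = C1*exp(3*li(z)/2)


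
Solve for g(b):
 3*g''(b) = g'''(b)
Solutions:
 g(b) = C1 + C2*b + C3*exp(3*b)


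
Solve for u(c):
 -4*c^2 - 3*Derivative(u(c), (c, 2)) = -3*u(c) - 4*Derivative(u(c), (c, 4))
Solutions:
 u(c) = 4*c^2/3 + (C1*sin(sqrt(2)*3^(1/4)*c*sin(atan(sqrt(39)/3)/2)/2) + C2*cos(sqrt(2)*3^(1/4)*c*sin(atan(sqrt(39)/3)/2)/2))*exp(-sqrt(2)*3^(1/4)*c*cos(atan(sqrt(39)/3)/2)/2) + (C3*sin(sqrt(2)*3^(1/4)*c*sin(atan(sqrt(39)/3)/2)/2) + C4*cos(sqrt(2)*3^(1/4)*c*sin(atan(sqrt(39)/3)/2)/2))*exp(sqrt(2)*3^(1/4)*c*cos(atan(sqrt(39)/3)/2)/2) + 8/3


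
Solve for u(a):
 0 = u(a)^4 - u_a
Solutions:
 u(a) = (-1/(C1 + 3*a))^(1/3)
 u(a) = (-1/(C1 + a))^(1/3)*(-3^(2/3) - 3*3^(1/6)*I)/6
 u(a) = (-1/(C1 + a))^(1/3)*(-3^(2/3) + 3*3^(1/6)*I)/6


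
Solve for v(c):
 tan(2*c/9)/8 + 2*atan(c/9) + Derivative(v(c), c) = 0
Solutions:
 v(c) = C1 - 2*c*atan(c/9) + 9*log(c^2 + 81) + 9*log(cos(2*c/9))/16


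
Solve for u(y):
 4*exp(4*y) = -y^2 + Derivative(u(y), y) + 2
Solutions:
 u(y) = C1 + y^3/3 - 2*y + exp(4*y)


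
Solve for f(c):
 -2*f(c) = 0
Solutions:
 f(c) = 0


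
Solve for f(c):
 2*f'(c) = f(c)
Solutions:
 f(c) = C1*exp(c/2)


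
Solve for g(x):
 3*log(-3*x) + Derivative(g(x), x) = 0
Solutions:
 g(x) = C1 - 3*x*log(-x) + 3*x*(1 - log(3))


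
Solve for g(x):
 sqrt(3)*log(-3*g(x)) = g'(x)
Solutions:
 -sqrt(3)*Integral(1/(log(-_y) + log(3)), (_y, g(x)))/3 = C1 - x


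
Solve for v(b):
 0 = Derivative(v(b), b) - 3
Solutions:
 v(b) = C1 + 3*b


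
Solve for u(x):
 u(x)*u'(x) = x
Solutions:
 u(x) = -sqrt(C1 + x^2)
 u(x) = sqrt(C1 + x^2)


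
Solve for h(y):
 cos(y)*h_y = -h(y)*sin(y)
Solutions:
 h(y) = C1*cos(y)


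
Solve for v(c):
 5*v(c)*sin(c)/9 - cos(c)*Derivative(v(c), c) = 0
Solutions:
 v(c) = C1/cos(c)^(5/9)


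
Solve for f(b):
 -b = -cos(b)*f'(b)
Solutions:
 f(b) = C1 + Integral(b/cos(b), b)


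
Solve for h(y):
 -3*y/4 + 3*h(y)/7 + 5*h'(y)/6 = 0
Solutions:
 h(y) = C1*exp(-18*y/35) + 7*y/4 - 245/72


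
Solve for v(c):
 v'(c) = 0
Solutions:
 v(c) = C1


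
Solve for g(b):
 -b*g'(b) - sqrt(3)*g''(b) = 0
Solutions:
 g(b) = C1 + C2*erf(sqrt(2)*3^(3/4)*b/6)


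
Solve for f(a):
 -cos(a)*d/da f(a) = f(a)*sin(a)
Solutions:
 f(a) = C1*cos(a)


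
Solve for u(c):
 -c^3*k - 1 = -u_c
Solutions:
 u(c) = C1 + c^4*k/4 + c


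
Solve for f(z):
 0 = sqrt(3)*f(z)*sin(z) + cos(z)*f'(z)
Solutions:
 f(z) = C1*cos(z)^(sqrt(3))


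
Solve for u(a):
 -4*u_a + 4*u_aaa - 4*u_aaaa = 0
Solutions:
 u(a) = C1 + C2*exp(a*(2*2^(1/3)/(3*sqrt(69) + 25)^(1/3) + 4 + 2^(2/3)*(3*sqrt(69) + 25)^(1/3))/12)*sin(2^(1/3)*sqrt(3)*a*(-2^(1/3)*(3*sqrt(69) + 25)^(1/3) + 2/(3*sqrt(69) + 25)^(1/3))/12) + C3*exp(a*(2*2^(1/3)/(3*sqrt(69) + 25)^(1/3) + 4 + 2^(2/3)*(3*sqrt(69) + 25)^(1/3))/12)*cos(2^(1/3)*sqrt(3)*a*(-2^(1/3)*(3*sqrt(69) + 25)^(1/3) + 2/(3*sqrt(69) + 25)^(1/3))/12) + C4*exp(a*(-2^(2/3)*(3*sqrt(69) + 25)^(1/3) - 2*2^(1/3)/(3*sqrt(69) + 25)^(1/3) + 2)/6)


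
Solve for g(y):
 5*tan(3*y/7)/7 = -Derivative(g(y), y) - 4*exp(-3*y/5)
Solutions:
 g(y) = C1 - 5*log(tan(3*y/7)^2 + 1)/6 + 20*exp(-3*y/5)/3


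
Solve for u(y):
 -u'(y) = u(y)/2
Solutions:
 u(y) = C1*exp(-y/2)


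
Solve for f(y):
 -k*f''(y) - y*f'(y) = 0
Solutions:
 f(y) = C1 + C2*sqrt(k)*erf(sqrt(2)*y*sqrt(1/k)/2)


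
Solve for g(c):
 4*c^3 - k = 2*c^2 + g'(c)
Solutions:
 g(c) = C1 + c^4 - 2*c^3/3 - c*k


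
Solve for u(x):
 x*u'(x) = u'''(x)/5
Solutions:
 u(x) = C1 + Integral(C2*airyai(5^(1/3)*x) + C3*airybi(5^(1/3)*x), x)


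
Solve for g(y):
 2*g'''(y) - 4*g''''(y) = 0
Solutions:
 g(y) = C1 + C2*y + C3*y^2 + C4*exp(y/2)


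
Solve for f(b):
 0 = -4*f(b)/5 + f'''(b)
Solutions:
 f(b) = C3*exp(10^(2/3)*b/5) + (C1*sin(10^(2/3)*sqrt(3)*b/10) + C2*cos(10^(2/3)*sqrt(3)*b/10))*exp(-10^(2/3)*b/10)


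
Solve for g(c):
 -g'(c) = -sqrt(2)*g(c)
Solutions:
 g(c) = C1*exp(sqrt(2)*c)


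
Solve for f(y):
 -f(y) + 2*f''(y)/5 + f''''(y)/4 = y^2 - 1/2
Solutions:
 f(y) = C1*exp(-sqrt(10)*y*sqrt(-2 + sqrt(29))/5) + C2*exp(sqrt(10)*y*sqrt(-2 + sqrt(29))/5) + C3*sin(sqrt(10)*y*sqrt(2 + sqrt(29))/5) + C4*cos(sqrt(10)*y*sqrt(2 + sqrt(29))/5) - y^2 - 3/10


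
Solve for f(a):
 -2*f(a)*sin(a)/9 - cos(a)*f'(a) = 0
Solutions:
 f(a) = C1*cos(a)^(2/9)


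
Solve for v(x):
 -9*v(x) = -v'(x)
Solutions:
 v(x) = C1*exp(9*x)


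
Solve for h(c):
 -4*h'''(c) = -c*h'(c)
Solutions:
 h(c) = C1 + Integral(C2*airyai(2^(1/3)*c/2) + C3*airybi(2^(1/3)*c/2), c)


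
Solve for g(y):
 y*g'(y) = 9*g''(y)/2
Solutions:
 g(y) = C1 + C2*erfi(y/3)


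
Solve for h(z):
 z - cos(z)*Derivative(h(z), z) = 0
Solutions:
 h(z) = C1 + Integral(z/cos(z), z)


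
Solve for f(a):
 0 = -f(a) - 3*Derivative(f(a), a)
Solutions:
 f(a) = C1*exp(-a/3)


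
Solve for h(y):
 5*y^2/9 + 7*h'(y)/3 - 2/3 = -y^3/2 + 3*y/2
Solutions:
 h(y) = C1 - 3*y^4/56 - 5*y^3/63 + 9*y^2/28 + 2*y/7


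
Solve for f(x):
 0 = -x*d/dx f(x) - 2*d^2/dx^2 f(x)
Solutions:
 f(x) = C1 + C2*erf(x/2)


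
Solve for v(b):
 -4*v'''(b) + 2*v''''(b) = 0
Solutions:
 v(b) = C1 + C2*b + C3*b^2 + C4*exp(2*b)


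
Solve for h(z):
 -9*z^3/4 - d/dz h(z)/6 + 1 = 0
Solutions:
 h(z) = C1 - 27*z^4/8 + 6*z


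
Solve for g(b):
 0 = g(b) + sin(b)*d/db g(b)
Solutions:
 g(b) = C1*sqrt(cos(b) + 1)/sqrt(cos(b) - 1)


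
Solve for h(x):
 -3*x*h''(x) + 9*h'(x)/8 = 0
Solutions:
 h(x) = C1 + C2*x^(11/8)


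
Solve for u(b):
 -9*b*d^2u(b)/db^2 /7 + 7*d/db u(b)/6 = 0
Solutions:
 u(b) = C1 + C2*b^(103/54)


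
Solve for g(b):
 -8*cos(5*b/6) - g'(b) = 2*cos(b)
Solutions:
 g(b) = C1 - 48*sin(5*b/6)/5 - 2*sin(b)


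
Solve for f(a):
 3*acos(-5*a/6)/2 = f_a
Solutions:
 f(a) = C1 + 3*a*acos(-5*a/6)/2 + 3*sqrt(36 - 25*a^2)/10


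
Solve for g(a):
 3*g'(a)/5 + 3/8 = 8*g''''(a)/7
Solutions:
 g(a) = C1 + C4*exp(21^(1/3)*5^(2/3)*a/10) - 5*a/8 + (C2*sin(3^(5/6)*5^(2/3)*7^(1/3)*a/20) + C3*cos(3^(5/6)*5^(2/3)*7^(1/3)*a/20))*exp(-21^(1/3)*5^(2/3)*a/20)


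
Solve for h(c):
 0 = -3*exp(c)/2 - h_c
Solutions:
 h(c) = C1 - 3*exp(c)/2


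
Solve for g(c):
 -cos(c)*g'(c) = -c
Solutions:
 g(c) = C1 + Integral(c/cos(c), c)


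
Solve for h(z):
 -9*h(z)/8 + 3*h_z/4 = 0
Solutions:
 h(z) = C1*exp(3*z/2)


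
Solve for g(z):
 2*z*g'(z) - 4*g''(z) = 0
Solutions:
 g(z) = C1 + C2*erfi(z/2)


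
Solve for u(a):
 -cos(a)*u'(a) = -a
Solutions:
 u(a) = C1 + Integral(a/cos(a), a)


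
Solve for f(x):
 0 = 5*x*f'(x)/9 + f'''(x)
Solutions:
 f(x) = C1 + Integral(C2*airyai(-15^(1/3)*x/3) + C3*airybi(-15^(1/3)*x/3), x)


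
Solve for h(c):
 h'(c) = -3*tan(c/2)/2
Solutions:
 h(c) = C1 + 3*log(cos(c/2))


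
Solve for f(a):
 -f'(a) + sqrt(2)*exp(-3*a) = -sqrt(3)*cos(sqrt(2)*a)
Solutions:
 f(a) = C1 + sqrt(6)*sin(sqrt(2)*a)/2 - sqrt(2)*exp(-3*a)/3


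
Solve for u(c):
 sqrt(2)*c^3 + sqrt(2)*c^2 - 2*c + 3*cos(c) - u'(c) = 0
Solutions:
 u(c) = C1 + sqrt(2)*c^4/4 + sqrt(2)*c^3/3 - c^2 + 3*sin(c)


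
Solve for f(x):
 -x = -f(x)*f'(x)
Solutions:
 f(x) = -sqrt(C1 + x^2)
 f(x) = sqrt(C1 + x^2)


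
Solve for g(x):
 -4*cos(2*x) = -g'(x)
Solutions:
 g(x) = C1 + 2*sin(2*x)


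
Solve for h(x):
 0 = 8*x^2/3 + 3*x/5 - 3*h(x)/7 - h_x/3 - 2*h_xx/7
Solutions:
 h(x) = 56*x^2/9 - 3353*x/405 + (C1*sin(sqrt(167)*x/12) + C2*cos(sqrt(167)*x/12))*exp(-7*x/12) - 6769/3645


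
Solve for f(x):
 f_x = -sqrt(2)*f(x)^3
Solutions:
 f(x) = -sqrt(2)*sqrt(-1/(C1 - sqrt(2)*x))/2
 f(x) = sqrt(2)*sqrt(-1/(C1 - sqrt(2)*x))/2


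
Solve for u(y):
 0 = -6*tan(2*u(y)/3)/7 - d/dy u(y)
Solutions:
 u(y) = -3*asin(C1*exp(-4*y/7))/2 + 3*pi/2
 u(y) = 3*asin(C1*exp(-4*y/7))/2


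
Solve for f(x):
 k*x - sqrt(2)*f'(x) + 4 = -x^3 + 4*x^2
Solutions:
 f(x) = C1 + sqrt(2)*k*x^2/4 + sqrt(2)*x^4/8 - 2*sqrt(2)*x^3/3 + 2*sqrt(2)*x


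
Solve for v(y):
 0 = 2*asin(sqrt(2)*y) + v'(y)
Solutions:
 v(y) = C1 - 2*y*asin(sqrt(2)*y) - sqrt(2)*sqrt(1 - 2*y^2)


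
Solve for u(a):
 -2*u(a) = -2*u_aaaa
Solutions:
 u(a) = C1*exp(-a) + C2*exp(a) + C3*sin(a) + C4*cos(a)


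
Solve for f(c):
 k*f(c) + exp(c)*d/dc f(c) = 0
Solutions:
 f(c) = C1*exp(k*exp(-c))


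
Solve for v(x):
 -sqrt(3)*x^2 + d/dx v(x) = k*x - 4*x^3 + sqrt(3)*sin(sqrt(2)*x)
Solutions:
 v(x) = C1 + k*x^2/2 - x^4 + sqrt(3)*x^3/3 - sqrt(6)*cos(sqrt(2)*x)/2


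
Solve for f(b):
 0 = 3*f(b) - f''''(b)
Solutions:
 f(b) = C1*exp(-3^(1/4)*b) + C2*exp(3^(1/4)*b) + C3*sin(3^(1/4)*b) + C4*cos(3^(1/4)*b)


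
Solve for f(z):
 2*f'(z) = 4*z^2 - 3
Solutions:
 f(z) = C1 + 2*z^3/3 - 3*z/2


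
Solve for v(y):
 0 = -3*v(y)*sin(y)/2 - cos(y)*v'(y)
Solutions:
 v(y) = C1*cos(y)^(3/2)


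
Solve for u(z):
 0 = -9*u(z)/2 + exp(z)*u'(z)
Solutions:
 u(z) = C1*exp(-9*exp(-z)/2)


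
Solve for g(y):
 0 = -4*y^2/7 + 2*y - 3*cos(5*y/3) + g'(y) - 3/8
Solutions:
 g(y) = C1 + 4*y^3/21 - y^2 + 3*y/8 + 9*sin(5*y/3)/5


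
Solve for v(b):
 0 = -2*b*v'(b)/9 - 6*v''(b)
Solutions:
 v(b) = C1 + C2*erf(sqrt(6)*b/18)


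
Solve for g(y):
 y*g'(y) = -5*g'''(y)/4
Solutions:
 g(y) = C1 + Integral(C2*airyai(-10^(2/3)*y/5) + C3*airybi(-10^(2/3)*y/5), y)


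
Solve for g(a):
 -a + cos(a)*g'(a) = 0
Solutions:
 g(a) = C1 + Integral(a/cos(a), a)


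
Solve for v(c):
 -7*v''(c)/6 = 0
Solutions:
 v(c) = C1 + C2*c


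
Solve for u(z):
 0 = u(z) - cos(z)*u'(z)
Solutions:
 u(z) = C1*sqrt(sin(z) + 1)/sqrt(sin(z) - 1)


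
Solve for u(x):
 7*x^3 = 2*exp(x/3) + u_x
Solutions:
 u(x) = C1 + 7*x^4/4 - 6*exp(x/3)


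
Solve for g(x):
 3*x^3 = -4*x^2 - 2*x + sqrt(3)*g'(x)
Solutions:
 g(x) = C1 + sqrt(3)*x^4/4 + 4*sqrt(3)*x^3/9 + sqrt(3)*x^2/3


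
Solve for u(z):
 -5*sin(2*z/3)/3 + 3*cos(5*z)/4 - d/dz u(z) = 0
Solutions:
 u(z) = C1 + 3*sin(5*z)/20 + 5*cos(2*z/3)/2


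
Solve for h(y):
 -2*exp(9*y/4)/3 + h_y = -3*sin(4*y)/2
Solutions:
 h(y) = C1 + 8*exp(9*y/4)/27 + 3*cos(4*y)/8


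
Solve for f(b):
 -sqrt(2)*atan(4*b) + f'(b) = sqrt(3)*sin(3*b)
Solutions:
 f(b) = C1 + sqrt(2)*(b*atan(4*b) - log(16*b^2 + 1)/8) - sqrt(3)*cos(3*b)/3


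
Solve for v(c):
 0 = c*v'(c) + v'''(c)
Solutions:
 v(c) = C1 + Integral(C2*airyai(-c) + C3*airybi(-c), c)


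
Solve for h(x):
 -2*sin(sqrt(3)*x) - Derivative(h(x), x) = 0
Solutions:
 h(x) = C1 + 2*sqrt(3)*cos(sqrt(3)*x)/3


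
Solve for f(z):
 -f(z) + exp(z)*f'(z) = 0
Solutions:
 f(z) = C1*exp(-exp(-z))


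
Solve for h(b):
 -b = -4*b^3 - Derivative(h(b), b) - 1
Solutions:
 h(b) = C1 - b^4 + b^2/2 - b


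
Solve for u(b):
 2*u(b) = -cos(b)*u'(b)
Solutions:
 u(b) = C1*(sin(b) - 1)/(sin(b) + 1)


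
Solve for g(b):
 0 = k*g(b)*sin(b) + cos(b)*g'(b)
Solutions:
 g(b) = C1*exp(k*log(cos(b)))


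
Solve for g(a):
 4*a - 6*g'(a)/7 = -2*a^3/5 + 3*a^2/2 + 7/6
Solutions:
 g(a) = C1 + 7*a^4/60 - 7*a^3/12 + 7*a^2/3 - 49*a/36


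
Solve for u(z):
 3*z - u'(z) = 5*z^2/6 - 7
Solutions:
 u(z) = C1 - 5*z^3/18 + 3*z^2/2 + 7*z


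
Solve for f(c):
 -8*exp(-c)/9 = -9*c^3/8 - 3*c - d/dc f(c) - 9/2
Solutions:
 f(c) = C1 - 9*c^4/32 - 3*c^2/2 - 9*c/2 - 8*exp(-c)/9


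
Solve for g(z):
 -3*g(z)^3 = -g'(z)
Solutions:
 g(z) = -sqrt(2)*sqrt(-1/(C1 + 3*z))/2
 g(z) = sqrt(2)*sqrt(-1/(C1 + 3*z))/2


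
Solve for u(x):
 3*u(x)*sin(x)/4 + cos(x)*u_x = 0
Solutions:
 u(x) = C1*cos(x)^(3/4)


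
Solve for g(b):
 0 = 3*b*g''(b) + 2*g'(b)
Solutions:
 g(b) = C1 + C2*b^(1/3)


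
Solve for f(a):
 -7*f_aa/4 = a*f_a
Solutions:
 f(a) = C1 + C2*erf(sqrt(14)*a/7)


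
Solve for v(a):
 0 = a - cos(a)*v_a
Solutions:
 v(a) = C1 + Integral(a/cos(a), a)


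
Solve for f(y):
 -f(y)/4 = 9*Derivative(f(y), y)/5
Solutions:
 f(y) = C1*exp(-5*y/36)


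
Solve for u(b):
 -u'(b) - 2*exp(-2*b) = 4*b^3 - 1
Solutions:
 u(b) = C1 - b^4 + b + exp(-2*b)


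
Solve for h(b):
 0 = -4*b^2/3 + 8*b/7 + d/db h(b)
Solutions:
 h(b) = C1 + 4*b^3/9 - 4*b^2/7


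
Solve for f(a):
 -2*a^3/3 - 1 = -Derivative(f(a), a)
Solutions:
 f(a) = C1 + a^4/6 + a


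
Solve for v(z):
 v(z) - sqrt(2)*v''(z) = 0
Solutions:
 v(z) = C1*exp(-2^(3/4)*z/2) + C2*exp(2^(3/4)*z/2)


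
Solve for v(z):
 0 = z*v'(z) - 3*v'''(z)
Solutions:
 v(z) = C1 + Integral(C2*airyai(3^(2/3)*z/3) + C3*airybi(3^(2/3)*z/3), z)


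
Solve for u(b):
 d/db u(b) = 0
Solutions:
 u(b) = C1


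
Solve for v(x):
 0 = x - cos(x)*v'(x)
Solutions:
 v(x) = C1 + Integral(x/cos(x), x)


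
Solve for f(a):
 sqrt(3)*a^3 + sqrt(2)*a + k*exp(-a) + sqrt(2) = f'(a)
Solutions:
 f(a) = C1 + sqrt(3)*a^4/4 + sqrt(2)*a^2/2 + sqrt(2)*a - k*exp(-a)


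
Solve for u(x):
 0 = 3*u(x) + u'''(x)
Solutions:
 u(x) = C3*exp(-3^(1/3)*x) + (C1*sin(3^(5/6)*x/2) + C2*cos(3^(5/6)*x/2))*exp(3^(1/3)*x/2)


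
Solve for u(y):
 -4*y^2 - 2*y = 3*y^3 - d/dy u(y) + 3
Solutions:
 u(y) = C1 + 3*y^4/4 + 4*y^3/3 + y^2 + 3*y


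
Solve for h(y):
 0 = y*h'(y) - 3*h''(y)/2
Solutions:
 h(y) = C1 + C2*erfi(sqrt(3)*y/3)


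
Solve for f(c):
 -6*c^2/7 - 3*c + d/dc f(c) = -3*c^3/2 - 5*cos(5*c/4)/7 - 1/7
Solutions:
 f(c) = C1 - 3*c^4/8 + 2*c^3/7 + 3*c^2/2 - c/7 - 4*sin(5*c/4)/7


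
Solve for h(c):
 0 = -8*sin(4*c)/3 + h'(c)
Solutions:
 h(c) = C1 - 2*cos(4*c)/3


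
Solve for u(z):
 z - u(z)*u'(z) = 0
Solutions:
 u(z) = -sqrt(C1 + z^2)
 u(z) = sqrt(C1 + z^2)


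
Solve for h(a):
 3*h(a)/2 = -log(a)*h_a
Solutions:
 h(a) = C1*exp(-3*li(a)/2)


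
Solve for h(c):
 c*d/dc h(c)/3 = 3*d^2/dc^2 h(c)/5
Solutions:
 h(c) = C1 + C2*erfi(sqrt(10)*c/6)


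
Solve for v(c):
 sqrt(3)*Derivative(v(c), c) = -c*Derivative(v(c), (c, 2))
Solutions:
 v(c) = C1 + C2*c^(1 - sqrt(3))
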